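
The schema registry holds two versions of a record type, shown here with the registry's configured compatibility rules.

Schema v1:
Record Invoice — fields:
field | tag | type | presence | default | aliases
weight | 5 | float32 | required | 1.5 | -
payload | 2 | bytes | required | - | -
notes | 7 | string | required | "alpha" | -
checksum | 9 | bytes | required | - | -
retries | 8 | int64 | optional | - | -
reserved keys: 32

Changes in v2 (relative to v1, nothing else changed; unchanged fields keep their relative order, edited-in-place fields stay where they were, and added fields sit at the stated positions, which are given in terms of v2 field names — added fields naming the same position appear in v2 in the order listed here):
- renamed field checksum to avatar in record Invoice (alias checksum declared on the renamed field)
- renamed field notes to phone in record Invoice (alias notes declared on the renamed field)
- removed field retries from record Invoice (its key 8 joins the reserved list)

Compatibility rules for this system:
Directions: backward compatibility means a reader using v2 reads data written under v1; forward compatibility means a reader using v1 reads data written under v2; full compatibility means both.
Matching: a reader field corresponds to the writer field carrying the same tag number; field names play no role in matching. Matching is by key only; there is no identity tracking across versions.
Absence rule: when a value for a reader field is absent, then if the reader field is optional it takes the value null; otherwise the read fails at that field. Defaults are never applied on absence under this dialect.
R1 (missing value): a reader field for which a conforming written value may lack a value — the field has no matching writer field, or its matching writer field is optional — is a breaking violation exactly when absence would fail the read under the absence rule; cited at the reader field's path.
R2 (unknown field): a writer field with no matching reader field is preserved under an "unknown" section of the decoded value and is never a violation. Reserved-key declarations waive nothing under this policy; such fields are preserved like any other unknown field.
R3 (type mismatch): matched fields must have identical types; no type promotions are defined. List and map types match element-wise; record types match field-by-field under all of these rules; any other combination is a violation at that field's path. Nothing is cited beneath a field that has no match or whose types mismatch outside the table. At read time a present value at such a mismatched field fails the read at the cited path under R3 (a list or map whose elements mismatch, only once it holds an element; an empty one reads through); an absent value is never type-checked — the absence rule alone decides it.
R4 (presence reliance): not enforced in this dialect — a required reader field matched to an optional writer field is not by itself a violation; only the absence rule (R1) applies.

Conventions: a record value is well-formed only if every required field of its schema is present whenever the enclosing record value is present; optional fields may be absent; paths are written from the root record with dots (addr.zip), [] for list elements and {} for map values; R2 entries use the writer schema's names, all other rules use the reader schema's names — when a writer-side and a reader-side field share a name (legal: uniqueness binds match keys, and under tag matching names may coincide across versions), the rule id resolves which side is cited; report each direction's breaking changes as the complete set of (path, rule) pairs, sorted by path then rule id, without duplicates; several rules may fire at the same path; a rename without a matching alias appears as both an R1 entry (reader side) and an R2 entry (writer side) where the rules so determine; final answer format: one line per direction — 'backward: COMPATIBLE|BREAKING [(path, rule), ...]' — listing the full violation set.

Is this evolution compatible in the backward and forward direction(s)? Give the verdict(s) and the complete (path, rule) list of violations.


backward: COMPATIBLE []; forward: COMPATIBLE []

the writer's type comes first in each Invoice pair
checking backward for Invoice: reader v2 against writer v1:
  weight <- weight (float32 -> float32, writer required)
  payload <- payload (bytes -> bytes, writer required)
  phone <- notes (string -> string, writer required)
  avatar <- checksum (bytes -> bytes, writer required)
  retries (writer side), unknown to reader
  => backward verdict for Invoice: COMPATIBLE, no violations
checking forward for Invoice: reader v1 against writer v2:
  weight <- weight (float32 -> float32, writer required)
  payload <- payload (bytes -> bytes, writer required)
  notes <- phone (string -> string, writer required)
  checksum <- avatar (bytes -> bytes, writer required)
  no writer field matches reader retries
  => forward verdict for Invoice: COMPATIBLE, no violations


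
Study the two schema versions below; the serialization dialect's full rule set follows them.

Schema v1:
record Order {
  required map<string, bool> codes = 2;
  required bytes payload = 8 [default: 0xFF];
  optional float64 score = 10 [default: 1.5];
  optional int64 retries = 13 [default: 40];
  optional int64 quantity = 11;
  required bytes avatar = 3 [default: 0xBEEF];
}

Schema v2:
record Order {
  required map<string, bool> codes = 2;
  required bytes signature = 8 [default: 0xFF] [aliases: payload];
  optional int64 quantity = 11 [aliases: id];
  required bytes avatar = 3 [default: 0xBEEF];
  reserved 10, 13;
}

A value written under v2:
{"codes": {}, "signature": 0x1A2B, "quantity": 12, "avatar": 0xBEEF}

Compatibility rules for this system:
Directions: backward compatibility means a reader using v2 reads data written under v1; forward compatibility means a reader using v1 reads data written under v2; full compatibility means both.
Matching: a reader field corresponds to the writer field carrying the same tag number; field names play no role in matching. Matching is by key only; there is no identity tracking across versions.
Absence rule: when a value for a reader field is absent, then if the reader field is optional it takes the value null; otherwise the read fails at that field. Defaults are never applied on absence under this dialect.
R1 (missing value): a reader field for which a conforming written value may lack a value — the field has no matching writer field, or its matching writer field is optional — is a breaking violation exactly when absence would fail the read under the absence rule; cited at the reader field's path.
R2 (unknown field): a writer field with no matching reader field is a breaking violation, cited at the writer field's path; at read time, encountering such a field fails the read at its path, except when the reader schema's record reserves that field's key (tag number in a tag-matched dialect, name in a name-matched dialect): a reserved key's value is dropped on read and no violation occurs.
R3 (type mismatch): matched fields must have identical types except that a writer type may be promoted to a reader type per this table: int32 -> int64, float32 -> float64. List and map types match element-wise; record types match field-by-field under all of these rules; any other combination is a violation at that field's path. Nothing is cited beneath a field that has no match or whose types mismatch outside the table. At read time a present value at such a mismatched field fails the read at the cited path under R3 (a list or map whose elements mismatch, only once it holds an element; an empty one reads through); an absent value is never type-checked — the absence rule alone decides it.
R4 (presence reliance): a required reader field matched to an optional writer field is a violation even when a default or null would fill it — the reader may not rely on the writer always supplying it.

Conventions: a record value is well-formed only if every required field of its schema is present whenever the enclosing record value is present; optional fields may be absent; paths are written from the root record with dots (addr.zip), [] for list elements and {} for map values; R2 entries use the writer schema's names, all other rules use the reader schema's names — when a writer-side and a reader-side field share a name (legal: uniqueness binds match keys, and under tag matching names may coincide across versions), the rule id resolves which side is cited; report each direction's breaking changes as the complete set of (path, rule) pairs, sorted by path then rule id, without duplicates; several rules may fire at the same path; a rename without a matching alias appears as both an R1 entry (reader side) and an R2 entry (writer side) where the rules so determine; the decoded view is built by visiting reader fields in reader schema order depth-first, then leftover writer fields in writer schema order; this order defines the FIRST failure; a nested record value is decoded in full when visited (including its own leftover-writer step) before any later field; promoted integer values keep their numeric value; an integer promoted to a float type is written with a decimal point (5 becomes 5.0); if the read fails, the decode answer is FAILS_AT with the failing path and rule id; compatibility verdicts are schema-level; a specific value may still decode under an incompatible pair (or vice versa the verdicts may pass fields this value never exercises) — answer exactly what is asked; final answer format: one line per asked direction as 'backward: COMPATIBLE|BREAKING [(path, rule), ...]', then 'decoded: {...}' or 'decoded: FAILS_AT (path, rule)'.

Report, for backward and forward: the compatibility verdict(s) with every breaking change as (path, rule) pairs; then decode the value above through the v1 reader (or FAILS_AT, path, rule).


in Order below, arrows point writer -> reader
backward pass over Order, reader schema v2, writer schema v1:
  codes: paired with writer codes (map<string, bool> -> map<string, bool>; writer required)
  signature: paired with writer payload (bytes -> bytes; writer required)
  quantity: paired with writer quantity (int64 -> int64; writer optional)
  avatar: paired with writer avatar (bytes -> bytes; writer required)
  leftover writer field: score
  leftover writer field: retries
  => backward: COMPATIBLE
forward pass over Order, reader schema v1, writer schema v2:
  codes: paired with writer codes (map<string, bool> -> map<string, bool>; writer required)
  payload: paired with writer signature (bytes -> bytes; writer required)
  score has no writer counterpart
  retries has no writer counterpart
  quantity: paired with writer quantity (int64 -> int64; writer optional)
  avatar: paired with writer avatar (bytes -> bytes; writer required)
  => forward: COMPATIBLE
decoding the Order value with the v1 reader:
  codes := {}
  payload := 0x1A2B (from writer signature)
  score := null (not supplied -> null)
  retries := null (not supplied -> null)
  quantity := 12
  avatar := 0xBEEF
  => decoded: {"codes": {}, "payload": 0x1A2B, "score": null, "retries": null, "quantity": 12, "avatar": 0xBEEF}

backward: COMPATIBLE []; forward: COMPATIBLE []; decoded: {"codes": {}, "payload": 0x1A2B, "score": null, "retries": null, "quantity": 12, "avatar": 0xBEEF}


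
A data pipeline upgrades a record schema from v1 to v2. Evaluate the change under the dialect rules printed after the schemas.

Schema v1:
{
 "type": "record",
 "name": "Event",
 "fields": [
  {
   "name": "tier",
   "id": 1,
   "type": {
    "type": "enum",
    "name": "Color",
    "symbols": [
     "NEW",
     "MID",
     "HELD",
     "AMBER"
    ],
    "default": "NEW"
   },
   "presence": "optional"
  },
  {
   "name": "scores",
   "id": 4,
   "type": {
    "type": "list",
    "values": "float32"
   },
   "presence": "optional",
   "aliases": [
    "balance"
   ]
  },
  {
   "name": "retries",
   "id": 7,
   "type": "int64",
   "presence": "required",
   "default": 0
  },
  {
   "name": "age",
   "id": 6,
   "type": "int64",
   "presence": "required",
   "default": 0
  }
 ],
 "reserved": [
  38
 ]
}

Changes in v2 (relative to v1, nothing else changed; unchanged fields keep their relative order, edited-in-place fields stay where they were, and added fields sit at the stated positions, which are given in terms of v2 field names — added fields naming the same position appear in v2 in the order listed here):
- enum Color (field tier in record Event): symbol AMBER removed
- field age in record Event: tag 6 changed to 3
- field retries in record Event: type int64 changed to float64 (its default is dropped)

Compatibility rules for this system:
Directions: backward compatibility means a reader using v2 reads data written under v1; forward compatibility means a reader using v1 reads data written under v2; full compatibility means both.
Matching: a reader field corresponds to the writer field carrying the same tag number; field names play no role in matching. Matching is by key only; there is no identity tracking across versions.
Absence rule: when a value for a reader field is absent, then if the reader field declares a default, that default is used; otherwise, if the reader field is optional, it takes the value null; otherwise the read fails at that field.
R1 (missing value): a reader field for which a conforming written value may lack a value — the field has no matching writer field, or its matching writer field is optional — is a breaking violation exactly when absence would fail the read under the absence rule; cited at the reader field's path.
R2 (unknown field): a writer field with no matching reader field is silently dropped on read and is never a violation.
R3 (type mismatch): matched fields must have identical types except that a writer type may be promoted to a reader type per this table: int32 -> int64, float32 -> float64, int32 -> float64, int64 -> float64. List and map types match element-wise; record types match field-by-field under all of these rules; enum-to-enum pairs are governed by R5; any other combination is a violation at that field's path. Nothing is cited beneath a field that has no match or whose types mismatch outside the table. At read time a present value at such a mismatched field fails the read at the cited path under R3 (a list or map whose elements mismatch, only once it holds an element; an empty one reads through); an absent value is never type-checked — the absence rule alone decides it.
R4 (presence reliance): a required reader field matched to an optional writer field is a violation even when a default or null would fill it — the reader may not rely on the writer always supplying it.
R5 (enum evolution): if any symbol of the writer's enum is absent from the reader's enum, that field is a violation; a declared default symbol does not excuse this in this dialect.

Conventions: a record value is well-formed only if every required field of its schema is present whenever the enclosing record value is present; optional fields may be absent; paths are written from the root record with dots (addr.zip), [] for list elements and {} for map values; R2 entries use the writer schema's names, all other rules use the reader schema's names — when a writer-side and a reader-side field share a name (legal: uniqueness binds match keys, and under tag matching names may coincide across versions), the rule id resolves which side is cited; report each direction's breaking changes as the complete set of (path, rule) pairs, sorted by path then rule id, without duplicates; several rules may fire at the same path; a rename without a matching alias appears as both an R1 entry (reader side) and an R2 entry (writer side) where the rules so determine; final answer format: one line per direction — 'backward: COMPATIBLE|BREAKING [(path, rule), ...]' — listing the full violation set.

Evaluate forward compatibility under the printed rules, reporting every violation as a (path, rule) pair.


forward: BREAKING [(retries, R3)]

the writer's type comes first in each Event pair
forward pass over Event, reader schema v1, writer schema v2:
  tier <- tier (Color -> Color, writer optional)
  scores <- scores (list<float32> -> list<float32>, writer optional)
  retries <- retries (float64 -> int64, writer required)
  age has no writer counterpart
  leftover writer field: age
  violation R3 at retries
  => 1 violation(s): forward is BREAKING for Event
ruling out the remaining Event differences:
  enum Color (field tier in record Event): symbol AMBER removed -> matters only for Event's backward compatibility — outside the asked direction
  field age in record Event: tag 6 changed to 3 -> fires no rule on Event, leaving the asked answer as it is


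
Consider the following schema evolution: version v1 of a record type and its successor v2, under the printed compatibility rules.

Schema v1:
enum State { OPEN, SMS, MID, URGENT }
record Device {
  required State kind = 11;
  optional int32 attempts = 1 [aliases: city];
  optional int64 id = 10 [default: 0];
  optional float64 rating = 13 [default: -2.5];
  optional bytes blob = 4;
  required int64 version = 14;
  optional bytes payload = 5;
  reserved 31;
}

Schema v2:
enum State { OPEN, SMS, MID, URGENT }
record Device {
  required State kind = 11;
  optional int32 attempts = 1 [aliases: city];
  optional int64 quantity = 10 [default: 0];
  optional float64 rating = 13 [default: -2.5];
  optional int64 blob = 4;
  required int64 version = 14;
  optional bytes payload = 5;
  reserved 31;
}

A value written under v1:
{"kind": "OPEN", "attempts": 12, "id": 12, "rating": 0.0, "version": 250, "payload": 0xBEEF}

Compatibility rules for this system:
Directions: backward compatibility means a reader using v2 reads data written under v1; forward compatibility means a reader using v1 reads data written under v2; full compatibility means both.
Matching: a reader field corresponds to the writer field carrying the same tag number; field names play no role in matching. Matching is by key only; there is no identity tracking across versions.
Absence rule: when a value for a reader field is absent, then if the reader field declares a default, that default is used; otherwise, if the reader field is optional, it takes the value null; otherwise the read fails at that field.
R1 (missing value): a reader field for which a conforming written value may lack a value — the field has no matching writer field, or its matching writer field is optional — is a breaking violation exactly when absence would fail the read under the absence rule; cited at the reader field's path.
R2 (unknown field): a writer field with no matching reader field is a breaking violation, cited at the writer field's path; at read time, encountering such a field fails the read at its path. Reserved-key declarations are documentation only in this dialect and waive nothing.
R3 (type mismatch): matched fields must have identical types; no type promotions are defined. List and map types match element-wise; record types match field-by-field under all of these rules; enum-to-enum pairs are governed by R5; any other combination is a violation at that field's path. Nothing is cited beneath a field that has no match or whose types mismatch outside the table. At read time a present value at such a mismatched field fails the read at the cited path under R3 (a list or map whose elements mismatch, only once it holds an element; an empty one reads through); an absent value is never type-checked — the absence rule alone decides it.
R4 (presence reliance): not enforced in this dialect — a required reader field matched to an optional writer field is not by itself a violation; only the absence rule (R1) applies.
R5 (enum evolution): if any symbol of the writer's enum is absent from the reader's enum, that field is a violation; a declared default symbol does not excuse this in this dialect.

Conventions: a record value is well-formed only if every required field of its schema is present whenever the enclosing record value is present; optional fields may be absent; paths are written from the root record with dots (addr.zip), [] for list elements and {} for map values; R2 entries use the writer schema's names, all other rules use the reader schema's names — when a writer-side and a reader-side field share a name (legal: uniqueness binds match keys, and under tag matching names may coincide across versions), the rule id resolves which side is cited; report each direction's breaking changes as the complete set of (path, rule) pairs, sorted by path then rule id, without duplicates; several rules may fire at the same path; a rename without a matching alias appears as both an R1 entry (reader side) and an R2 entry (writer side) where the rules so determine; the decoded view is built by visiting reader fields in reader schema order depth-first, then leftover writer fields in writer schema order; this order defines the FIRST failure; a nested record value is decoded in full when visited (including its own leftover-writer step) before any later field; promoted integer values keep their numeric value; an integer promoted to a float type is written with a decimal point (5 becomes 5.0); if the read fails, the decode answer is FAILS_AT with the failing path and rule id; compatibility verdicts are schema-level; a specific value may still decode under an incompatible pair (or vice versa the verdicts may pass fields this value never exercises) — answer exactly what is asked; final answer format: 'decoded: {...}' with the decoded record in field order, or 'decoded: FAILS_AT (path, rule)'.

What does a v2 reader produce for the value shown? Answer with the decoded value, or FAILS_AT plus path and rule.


decoded: {"kind": "OPEN", "attempts": 12, "quantity": 12, "rating": 0.0, "blob": null, "version": 250, "payload": 0xBEEF}

in Device below, arrows point writer -> reader
decoding the Device value with the v2 reader:
  kind := "OPEN"
  attempts := 12
  quantity := 12 (from writer id)
  rating := 0.0
  blob := null (not supplied -> null)
  version := 250
  payload := 0xBEEF
  => decoded: {"kind": "OPEN", "attempts": 12, "quantity": 12, "rating": 0.0, "blob": null, "version": 250, "payload": 0xBEEF}
the other Device changes do not affect what is asked:
  field blob in record Device: type bytes changed to int64 -> shifts the Device verdicts, not this decode


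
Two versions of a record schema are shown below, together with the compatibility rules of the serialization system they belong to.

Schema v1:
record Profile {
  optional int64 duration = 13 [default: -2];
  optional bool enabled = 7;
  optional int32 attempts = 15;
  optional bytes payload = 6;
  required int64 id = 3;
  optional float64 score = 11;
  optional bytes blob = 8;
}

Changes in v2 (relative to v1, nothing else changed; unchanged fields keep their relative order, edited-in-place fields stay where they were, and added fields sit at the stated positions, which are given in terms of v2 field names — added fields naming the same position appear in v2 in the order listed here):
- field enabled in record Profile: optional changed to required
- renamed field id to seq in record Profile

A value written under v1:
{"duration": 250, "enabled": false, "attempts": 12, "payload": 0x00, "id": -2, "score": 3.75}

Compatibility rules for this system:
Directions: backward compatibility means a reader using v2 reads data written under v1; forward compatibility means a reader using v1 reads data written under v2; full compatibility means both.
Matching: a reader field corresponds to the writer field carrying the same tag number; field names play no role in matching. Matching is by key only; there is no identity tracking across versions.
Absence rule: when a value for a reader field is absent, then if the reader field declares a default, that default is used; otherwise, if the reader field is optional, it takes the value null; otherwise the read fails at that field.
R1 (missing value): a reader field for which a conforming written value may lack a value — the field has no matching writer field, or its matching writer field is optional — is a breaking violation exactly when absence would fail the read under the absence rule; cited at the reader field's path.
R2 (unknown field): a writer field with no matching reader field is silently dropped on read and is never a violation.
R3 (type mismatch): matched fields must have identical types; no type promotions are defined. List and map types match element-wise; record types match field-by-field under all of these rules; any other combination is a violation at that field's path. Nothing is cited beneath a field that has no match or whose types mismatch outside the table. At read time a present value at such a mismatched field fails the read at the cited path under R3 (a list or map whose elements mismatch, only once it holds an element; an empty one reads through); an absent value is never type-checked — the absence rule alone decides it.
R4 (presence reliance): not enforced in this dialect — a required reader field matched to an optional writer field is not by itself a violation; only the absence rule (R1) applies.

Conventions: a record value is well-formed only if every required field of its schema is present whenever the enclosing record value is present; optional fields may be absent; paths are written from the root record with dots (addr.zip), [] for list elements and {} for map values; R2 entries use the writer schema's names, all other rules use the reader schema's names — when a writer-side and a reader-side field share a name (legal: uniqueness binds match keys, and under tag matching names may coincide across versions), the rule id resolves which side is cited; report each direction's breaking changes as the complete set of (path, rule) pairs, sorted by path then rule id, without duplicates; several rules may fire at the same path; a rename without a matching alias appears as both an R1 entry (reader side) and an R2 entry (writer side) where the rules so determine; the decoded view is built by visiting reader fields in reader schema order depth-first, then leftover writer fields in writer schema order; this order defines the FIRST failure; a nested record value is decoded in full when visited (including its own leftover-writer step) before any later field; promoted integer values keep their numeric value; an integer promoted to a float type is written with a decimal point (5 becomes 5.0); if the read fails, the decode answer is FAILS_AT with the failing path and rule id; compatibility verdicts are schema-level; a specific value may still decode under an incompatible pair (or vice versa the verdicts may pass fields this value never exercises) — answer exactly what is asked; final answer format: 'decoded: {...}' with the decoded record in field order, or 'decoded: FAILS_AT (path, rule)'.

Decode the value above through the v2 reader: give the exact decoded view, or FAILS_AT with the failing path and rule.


decoded: {"duration": 250, "enabled": false, "attempts": 12, "payload": 0x00, "seq": -2, "score": 3.75, "blob": null}

in Profile below, arrows point writer -> reader
decoding the Profile value with the v2 reader:
  duration := 250
  enabled := false
  attempts := 12
  payload := 0x00
  seq := -2 (from writer id)
  score := 3.75
  blob := null (absent, optional -> null)
  => decoded: {"duration": 250, "enabled": false, "attempts": 12, "payload": 0x00, "seq": -2, "score": 3.75, "blob": null}
diffs on Profile not affecting the asked answer:
  field enabled in record Profile: optional changed to required -> shifts the Profile verdicts, not this decode


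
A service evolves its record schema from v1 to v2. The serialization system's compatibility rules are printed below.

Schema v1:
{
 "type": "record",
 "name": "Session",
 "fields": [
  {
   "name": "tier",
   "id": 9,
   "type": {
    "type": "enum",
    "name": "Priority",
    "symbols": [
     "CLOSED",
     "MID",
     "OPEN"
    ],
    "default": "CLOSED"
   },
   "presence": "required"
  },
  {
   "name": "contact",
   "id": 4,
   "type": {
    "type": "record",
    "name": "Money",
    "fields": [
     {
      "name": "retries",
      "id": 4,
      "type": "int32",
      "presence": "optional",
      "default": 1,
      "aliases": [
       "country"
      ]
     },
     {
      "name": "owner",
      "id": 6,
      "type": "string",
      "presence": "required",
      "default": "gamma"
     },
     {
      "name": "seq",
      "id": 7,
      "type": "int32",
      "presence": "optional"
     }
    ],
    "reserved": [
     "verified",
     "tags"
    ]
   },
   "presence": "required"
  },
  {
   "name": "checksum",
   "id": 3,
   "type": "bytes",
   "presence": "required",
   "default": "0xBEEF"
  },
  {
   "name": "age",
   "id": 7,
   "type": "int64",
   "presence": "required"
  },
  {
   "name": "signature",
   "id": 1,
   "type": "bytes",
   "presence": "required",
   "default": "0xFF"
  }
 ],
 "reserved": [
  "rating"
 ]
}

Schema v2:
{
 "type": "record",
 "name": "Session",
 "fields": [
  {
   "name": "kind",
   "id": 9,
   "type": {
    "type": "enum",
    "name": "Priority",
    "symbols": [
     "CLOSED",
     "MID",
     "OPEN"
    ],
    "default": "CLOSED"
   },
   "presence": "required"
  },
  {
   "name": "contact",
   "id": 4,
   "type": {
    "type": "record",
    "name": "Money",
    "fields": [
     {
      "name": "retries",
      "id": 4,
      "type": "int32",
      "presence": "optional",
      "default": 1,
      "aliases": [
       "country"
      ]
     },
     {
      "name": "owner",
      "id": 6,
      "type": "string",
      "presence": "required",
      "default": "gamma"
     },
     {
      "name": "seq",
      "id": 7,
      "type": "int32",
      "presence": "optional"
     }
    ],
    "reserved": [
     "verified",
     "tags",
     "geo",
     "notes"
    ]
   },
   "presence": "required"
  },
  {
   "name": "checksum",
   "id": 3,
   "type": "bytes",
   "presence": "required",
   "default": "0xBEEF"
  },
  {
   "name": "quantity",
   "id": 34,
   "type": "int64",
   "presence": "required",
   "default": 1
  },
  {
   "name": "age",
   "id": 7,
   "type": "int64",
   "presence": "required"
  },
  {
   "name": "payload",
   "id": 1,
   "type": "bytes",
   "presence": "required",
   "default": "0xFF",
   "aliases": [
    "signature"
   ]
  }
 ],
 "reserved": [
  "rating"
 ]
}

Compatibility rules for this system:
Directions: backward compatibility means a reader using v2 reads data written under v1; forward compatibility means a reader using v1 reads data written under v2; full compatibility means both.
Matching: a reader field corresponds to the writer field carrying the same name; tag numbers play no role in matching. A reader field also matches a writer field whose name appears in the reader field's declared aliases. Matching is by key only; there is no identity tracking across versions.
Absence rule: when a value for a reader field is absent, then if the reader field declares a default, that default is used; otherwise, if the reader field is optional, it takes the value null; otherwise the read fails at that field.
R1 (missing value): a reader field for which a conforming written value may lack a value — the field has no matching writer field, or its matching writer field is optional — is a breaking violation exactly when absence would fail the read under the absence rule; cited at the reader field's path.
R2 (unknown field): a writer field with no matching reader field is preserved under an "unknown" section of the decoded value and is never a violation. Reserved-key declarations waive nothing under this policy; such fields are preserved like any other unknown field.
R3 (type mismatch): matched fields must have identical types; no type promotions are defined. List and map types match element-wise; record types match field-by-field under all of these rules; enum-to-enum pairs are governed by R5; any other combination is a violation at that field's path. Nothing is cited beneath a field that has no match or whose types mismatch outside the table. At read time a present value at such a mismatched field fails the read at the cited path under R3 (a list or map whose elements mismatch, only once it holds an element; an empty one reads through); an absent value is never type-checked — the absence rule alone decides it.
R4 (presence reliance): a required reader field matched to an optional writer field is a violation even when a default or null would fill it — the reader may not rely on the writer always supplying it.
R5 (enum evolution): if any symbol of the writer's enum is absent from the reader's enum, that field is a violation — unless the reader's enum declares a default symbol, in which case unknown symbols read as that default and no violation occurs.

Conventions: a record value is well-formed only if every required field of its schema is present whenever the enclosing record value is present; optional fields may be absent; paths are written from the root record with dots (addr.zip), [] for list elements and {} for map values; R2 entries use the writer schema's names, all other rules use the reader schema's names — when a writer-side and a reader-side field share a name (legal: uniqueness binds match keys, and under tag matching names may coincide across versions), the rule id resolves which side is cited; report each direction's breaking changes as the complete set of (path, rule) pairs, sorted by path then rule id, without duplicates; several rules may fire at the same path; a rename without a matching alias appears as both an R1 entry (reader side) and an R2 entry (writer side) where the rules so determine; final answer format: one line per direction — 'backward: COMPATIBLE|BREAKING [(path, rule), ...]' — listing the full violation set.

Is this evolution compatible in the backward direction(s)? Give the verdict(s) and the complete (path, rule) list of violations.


the writer's type comes first in each Session pair
backward on Session — v2 reading data written by v1:
  kind has no writer counterpart
  contact <- contact (Money -> Money, writer required)
  checksum <- checksum (bytes -> bytes, writer required)
  quantity has no writer counterpart
  age <- age (int64 -> int64, writer required)
  payload <- signature (bytes -> bytes, writer required)
  writer tier: unknown to reader
  contact.retries <- contact.retries (int32 -> int32, writer optional)
  contact.owner <- contact.owner (string -> string, writer required)
  contact.seq <- contact.seq (int32 -> int32, writer optional)
  breaking: (kind, R1)
  backward on Session therefore BREAKING (1)
the other Session changes do not affect what is asked:
  added field quantity to record Session: required int64, tag 34, default 1 (in v2 it sits immediately before age) -> fires no rule on Session, leaving the asked answer as it is
  renamed field signature to payload in record Session (alias signature declared on the renamed field) -> fires no rule on Session, leaving the asked answer as it is

backward: BREAKING [(kind, R1)]


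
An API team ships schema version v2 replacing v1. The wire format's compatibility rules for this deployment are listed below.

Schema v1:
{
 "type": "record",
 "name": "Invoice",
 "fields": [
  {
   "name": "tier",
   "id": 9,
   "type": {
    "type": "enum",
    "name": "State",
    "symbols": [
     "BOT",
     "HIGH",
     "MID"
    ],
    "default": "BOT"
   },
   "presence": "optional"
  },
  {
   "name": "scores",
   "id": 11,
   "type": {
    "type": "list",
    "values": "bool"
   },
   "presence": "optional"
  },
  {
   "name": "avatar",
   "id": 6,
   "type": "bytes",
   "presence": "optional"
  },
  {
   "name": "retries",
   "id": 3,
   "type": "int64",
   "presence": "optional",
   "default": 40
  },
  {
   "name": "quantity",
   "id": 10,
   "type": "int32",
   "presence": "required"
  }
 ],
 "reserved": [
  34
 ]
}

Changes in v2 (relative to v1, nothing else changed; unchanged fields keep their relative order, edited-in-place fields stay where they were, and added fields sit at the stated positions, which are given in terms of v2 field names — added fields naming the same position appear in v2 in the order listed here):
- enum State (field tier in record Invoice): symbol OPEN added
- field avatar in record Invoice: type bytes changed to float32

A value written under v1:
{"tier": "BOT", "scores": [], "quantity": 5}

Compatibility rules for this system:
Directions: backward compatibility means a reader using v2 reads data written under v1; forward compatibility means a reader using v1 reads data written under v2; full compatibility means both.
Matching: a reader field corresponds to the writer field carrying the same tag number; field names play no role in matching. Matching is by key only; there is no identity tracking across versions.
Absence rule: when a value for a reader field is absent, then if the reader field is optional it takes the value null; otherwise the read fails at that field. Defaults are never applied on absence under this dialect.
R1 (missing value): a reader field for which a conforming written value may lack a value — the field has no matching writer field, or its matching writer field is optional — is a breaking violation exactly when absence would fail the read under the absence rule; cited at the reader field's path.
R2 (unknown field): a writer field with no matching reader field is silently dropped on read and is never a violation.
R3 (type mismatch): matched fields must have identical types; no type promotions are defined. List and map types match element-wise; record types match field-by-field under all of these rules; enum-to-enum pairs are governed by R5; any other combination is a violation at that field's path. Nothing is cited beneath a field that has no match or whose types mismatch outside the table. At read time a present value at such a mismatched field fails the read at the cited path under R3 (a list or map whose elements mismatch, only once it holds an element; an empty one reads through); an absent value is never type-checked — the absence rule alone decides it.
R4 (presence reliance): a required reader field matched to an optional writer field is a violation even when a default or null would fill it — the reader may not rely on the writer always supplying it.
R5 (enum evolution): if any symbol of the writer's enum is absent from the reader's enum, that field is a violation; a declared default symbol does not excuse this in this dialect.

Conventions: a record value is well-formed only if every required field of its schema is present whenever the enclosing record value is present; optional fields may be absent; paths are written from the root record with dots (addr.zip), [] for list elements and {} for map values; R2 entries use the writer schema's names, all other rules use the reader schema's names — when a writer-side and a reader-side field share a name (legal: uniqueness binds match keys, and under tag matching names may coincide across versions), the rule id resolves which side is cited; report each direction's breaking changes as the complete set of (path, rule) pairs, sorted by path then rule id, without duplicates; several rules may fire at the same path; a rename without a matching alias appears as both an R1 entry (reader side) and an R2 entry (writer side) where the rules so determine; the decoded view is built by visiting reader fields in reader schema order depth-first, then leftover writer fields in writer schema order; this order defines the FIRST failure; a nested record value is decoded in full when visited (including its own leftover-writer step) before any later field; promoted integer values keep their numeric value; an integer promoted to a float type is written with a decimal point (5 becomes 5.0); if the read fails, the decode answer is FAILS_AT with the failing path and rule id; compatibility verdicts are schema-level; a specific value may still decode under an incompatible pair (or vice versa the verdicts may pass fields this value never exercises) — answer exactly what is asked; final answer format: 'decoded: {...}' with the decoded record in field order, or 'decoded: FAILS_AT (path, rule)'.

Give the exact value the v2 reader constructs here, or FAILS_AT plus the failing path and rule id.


decoded: {"tier": "BOT", "scores": [], "avatar": null, "retries": null, "quantity": 5}

arrows below run writer -> reader for Invoice
decode walk for Invoice under reader schema v2:
  tier := "BOT"
  scores := []
  avatar := null (missing; optional => null)
  retries := null (missing; optional => null)
  quantity := 5
  => decoded: {"tier": "BOT", "scores": [], "avatar": null, "retries": null, "quantity": 5}
the other Invoice changes do not affect what is asked:
  enum State (field tier in record Invoice): symbol OPEN added -> schema-level compatibility only; this Invoice value's decode is unchanged
  field avatar in record Invoice: type bytes changed to float32 -> schema-level compatibility only; this Invoice value's decode is unchanged
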